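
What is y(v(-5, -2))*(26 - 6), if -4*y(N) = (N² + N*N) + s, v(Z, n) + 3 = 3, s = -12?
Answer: 60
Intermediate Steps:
v(Z, n) = 0 (v(Z, n) = -3 + 3 = 0)
y(N) = 3 - N²/2 (y(N) = -((N² + N*N) - 12)/4 = -((N² + N²) - 12)/4 = -(2*N² - 12)/4 = -(-12 + 2*N²)/4 = 3 - N²/2)
y(v(-5, -2))*(26 - 6) = (3 - ½*0²)*(26 - 6) = (3 - ½*0)*20 = (3 + 0)*20 = 3*20 = 60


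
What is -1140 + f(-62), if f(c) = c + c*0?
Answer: -1202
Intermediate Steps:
f(c) = c (f(c) = c + 0 = c)
-1140 + f(-62) = -1140 - 62 = -1202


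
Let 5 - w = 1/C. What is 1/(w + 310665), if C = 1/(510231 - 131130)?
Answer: -1/68431 ≈ -1.4613e-5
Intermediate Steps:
C = 1/379101 ≈ 2.6378e-6
w = -379096 (w = 5 - 1/1/379101 = 5 - 1*379101 = 5 - 379101 = -379096)
1/(w + 310665) = 1/(-379096 + 310665) = 1/(-68431) = -1/68431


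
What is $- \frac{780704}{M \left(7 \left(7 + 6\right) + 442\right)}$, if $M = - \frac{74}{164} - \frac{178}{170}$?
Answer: $\frac{132719680}{135759} \approx 977.61$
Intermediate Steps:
$M = - \frac{10443}{6970}$ ($M = \left(-74\right) \frac{1}{164} - \frac{89}{85} = - \frac{37}{82} - \frac{89}{85} = - \frac{10443}{6970} \approx -1.4983$)
$- \frac{780704}{M \left(7 \left(7 + 6\right) + 442\right)} = - \frac{780704}{\left(- \frac{10443}{6970}\right) \left(7 \left(7 + 6\right) + 442\right)} = - \frac{780704}{\left(- \frac{10443}{6970}\right) \left(7 \cdot 13 + 442\right)} = - \frac{780704}{\left(- \frac{10443}{6970}\right) \left(91 + 442\right)} = - \frac{780704}{\left(- \frac{10443}{6970}\right) 533} = - \frac{780704}{- \frac{135759}{170}} = \left(-780704\right) \left(- \frac{170}{135759}\right) = \frac{132719680}{135759}$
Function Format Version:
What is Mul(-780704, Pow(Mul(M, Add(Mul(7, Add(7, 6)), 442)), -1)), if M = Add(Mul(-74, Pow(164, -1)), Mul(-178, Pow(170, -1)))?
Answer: Rational(132719680, 135759) ≈ 977.61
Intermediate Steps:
M = Rational(-10443, 6970) (M = Add(Mul(-74, Rational(1, 164)), Mul(-178, Rational(1, 170))) = Add(Rational(-37, 82), Rational(-89, 85)) = Rational(-10443, 6970) ≈ -1.4983)
Mul(-780704, Pow(Mul(M, Add(Mul(7, Add(7, 6)), 442)), -1)) = Mul(-780704, Pow(Mul(Rational(-10443, 6970), Add(Mul(7, Add(7, 6)), 442)), -1)) = Mul(-780704, Pow(Mul(Rational(-10443, 6970), Add(Mul(7, 13), 442)), -1)) = Mul(-780704, Pow(Mul(Rational(-10443, 6970), Add(91, 442)), -1)) = Mul(-780704, Pow(Mul(Rational(-10443, 6970), 533), -1)) = Mul(-780704, Pow(Rational(-135759, 170), -1)) = Mul(-780704, Rational(-170, 135759)) = Rational(132719680, 135759)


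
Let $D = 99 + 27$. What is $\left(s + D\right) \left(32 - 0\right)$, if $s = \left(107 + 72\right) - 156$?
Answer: $4768$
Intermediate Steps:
$D = 126$
$s = 23$ ($s = 179 - 156 = 23$)
$\left(s + D\right) \left(32 - 0\right) = \left(23 + 126\right) \left(32 - 0\right) = 149 \left(32 + 0\right) = 149 \cdot 32 = 4768$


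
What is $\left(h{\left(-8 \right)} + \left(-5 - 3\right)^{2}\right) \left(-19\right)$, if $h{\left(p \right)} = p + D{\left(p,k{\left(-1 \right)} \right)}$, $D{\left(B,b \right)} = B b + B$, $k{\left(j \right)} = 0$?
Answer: $-912$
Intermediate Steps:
$D{\left(B,b \right)} = B + B b$
$h{\left(p \right)} = 2 p$ ($h{\left(p \right)} = p + p \left(1 + 0\right) = p + p 1 = p + p = 2 p$)
$\left(h{\left(-8 \right)} + \left(-5 - 3\right)^{2}\right) \left(-19\right) = \left(2 \left(-8\right) + \left(-5 - 3\right)^{2}\right) \left(-19\right) = \left(-16 + \left(-8\right)^{2}\right) \left(-19\right) = \left(-16 + 64\right) \left(-19\right) = 48 \left(-19\right) = -912$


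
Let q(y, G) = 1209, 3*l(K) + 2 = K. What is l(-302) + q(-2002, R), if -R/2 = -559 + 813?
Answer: 3323/3 ≈ 1107.7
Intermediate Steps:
l(K) = -2/3 + K/3
R = -508 (R = -2*(-559 + 813) = -2*254 = -508)
l(-302) + q(-2002, R) = (-2/3 + (1/3)*(-302)) + 1209 = (-2/3 - 302/3) + 1209 = -304/3 + 1209 = 3323/3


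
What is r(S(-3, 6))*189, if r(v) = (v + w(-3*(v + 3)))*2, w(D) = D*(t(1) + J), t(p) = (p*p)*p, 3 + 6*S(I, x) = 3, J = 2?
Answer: -10206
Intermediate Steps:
S(I, x) = 0 (S(I, x) = -½ + (⅙)*3 = -½ + ½ = 0)
t(p) = p³ (t(p) = p²*p = p³)
w(D) = 3*D (w(D) = D*(1³ + 2) = D*(1 + 2) = D*3 = 3*D)
r(v) = -54 - 16*v (r(v) = (v + 3*(-3*(v + 3)))*2 = (v + 3*(-3*(3 + v)))*2 = (v + 3*(-9 - 3*v))*2 = (v + (-27 - 9*v))*2 = (-27 - 8*v)*2 = -54 - 16*v)
r(S(-3, 6))*189 = (-54 - 16*0)*189 = (-54 + 0)*189 = -54*189 = -10206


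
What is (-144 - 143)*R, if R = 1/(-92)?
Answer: 287/92 ≈ 3.1196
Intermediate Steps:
R = -1/92 ≈ -0.010870
(-144 - 143)*R = (-144 - 143)*(-1/92) = -287*(-1/92) = 287/92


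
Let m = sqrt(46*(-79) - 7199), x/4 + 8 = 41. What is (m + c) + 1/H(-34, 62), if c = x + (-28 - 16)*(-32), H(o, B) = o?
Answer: 52359/34 + I*sqrt(10833) ≈ 1540.0 + 104.08*I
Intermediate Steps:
x = 132 (x = -32 + 4*41 = -32 + 164 = 132)
c = 1540 (c = 132 + (-28 - 16)*(-32) = 132 - 44*(-32) = 132 + 1408 = 1540)
m = I*sqrt(10833) (m = sqrt(-3634 - 7199) = sqrt(-10833) = I*sqrt(10833) ≈ 104.08*I)
(m + c) + 1/H(-34, 62) = (I*sqrt(10833) + 1540) + 1/(-34) = (1540 + I*sqrt(10833)) - 1/34 = 52359/34 + I*sqrt(10833)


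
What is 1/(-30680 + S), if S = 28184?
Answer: -1/2496 ≈ -0.00040064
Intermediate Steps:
1/(-30680 + S) = 1/(-30680 + 28184) = 1/(-2496) = -1/2496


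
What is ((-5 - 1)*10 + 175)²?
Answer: 13225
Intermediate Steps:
((-5 - 1)*10 + 175)² = (-6*10 + 175)² = (-60 + 175)² = 115² = 13225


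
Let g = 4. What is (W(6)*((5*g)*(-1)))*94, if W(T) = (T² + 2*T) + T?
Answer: -101520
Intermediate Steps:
W(T) = T² + 3*T
(W(6)*((5*g)*(-1)))*94 = ((6*(3 + 6))*((5*4)*(-1)))*94 = ((6*9)*(20*(-1)))*94 = (54*(-20))*94 = -1080*94 = -101520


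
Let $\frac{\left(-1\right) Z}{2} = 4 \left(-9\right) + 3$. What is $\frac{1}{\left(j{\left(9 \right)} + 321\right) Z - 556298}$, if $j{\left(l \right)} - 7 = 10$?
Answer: $- \frac{1}{533990} \approx -1.8727 \cdot 10^{-6}$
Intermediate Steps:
$j{\left(l \right)} = 17$ ($j{\left(l \right)} = 7 + 10 = 17$)
$Z = 66$ ($Z = - 2 \left(4 \left(-9\right) + 3\right) = - 2 \left(-36 + 3\right) = \left(-2\right) \left(-33\right) = 66$)
$\frac{1}{\left(j{\left(9 \right)} + 321\right) Z - 556298} = \frac{1}{\left(17 + 321\right) 66 - 556298} = \frac{1}{338 \cdot 66 - 556298} = \frac{1}{22308 - 556298} = \frac{1}{-533990} = - \frac{1}{533990}$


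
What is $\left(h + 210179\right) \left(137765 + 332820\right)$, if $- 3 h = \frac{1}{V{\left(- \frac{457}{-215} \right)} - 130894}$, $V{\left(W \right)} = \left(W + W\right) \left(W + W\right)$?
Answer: $\frac{1795086367079496571955}{18149219262} \approx 9.8907 \cdot 10^{10}$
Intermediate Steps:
$V{\left(W \right)} = 4 W^{2}$ ($V{\left(W \right)} = 2 W 2 W = 4 W^{2}$)
$h = \frac{46225}{18149219262}$ ($h = - \frac{1}{3 \left(4 \left(- \frac{457}{-215}\right)^{2} - 130894\right)} = - \frac{1}{3 \left(4 \left(\left(-457\right) \left(- \frac{1}{215}\right)\right)^{2} - 130894\right)} = - \frac{1}{3 \left(4 \left(\frac{457}{215}\right)^{2} - 130894\right)} = - \frac{1}{3 \left(4 \cdot \frac{208849}{46225} - 130894\right)} = - \frac{1}{3 \left(\frac{835396}{46225} - 130894\right)} = - \frac{1}{3 \left(- \frac{6049739754}{46225}\right)} = \left(- \frac{1}{3}\right) \left(- \frac{46225}{6049739754}\right) = \frac{46225}{18149219262} \approx 2.5469 \cdot 10^{-6}$)
$\left(h + 210179\right) \left(137765 + 332820\right) = \left(\frac{46225}{18149219262} + 210179\right) \left(137765 + 332820\right) = \frac{3814584755314123}{18149219262} \cdot 470585 = \frac{1795086367079496571955}{18149219262}$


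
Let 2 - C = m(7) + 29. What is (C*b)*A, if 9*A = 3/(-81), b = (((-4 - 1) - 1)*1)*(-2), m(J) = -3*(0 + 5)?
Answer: 16/27 ≈ 0.59259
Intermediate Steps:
m(J) = -15 (m(J) = -3*5 = -15)
b = 12 (b = ((-5 - 1)*1)*(-2) = -6*1*(-2) = -6*(-2) = 12)
A = -1/243 (A = (3/(-81))/9 = (3*(-1/81))/9 = (⅑)*(-1/27) = -1/243 ≈ -0.0041152)
C = -12 (C = 2 - (-15 + 29) = 2 - 1*14 = 2 - 14 = -12)
(C*b)*A = -12*12*(-1/243) = -144*(-1/243) = 16/27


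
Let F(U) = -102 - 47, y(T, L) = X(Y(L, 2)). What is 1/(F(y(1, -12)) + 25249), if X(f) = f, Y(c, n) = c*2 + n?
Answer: 1/25100 ≈ 3.9841e-5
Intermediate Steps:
Y(c, n) = n + 2*c (Y(c, n) = 2*c + n = n + 2*c)
y(T, L) = 2 + 2*L
F(U) = -149
1/(F(y(1, -12)) + 25249) = 1/(-149 + 25249) = 1/25100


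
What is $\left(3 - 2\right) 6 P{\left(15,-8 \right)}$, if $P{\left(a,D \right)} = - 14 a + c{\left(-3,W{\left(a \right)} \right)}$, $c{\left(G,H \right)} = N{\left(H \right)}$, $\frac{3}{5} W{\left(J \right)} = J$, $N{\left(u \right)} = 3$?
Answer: $-1242$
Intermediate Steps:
$W{\left(J \right)} = \frac{5 J}{3}$
$c{\left(G,H \right)} = 3$
$P{\left(a,D \right)} = 3 - 14 a$ ($P{\left(a,D \right)} = - 14 a + 3 = 3 - 14 a$)
$\left(3 - 2\right) 6 P{\left(15,-8 \right)} = \left(3 - 2\right) 6 \left(3 - 210\right) = 1 \cdot 6 \left(3 - 210\right) = 6 \left(-207\right) = -1242$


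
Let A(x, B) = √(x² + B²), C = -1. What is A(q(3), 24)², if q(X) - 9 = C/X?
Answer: 5860/9 ≈ 651.11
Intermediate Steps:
q(X) = 9 - 1/X
A(x, B) = √(B² + x²)
A(q(3), 24)² = (√(24² + (9 - 1/3)²))² = (√(576 + (9 - 1*⅓)²))² = (√(576 + (9 - ⅓)²))² = (√(576 + (26/3)²))² = (√(576 + 676/9))² = (√(5860/9))² = (2*√1465/3)² = 5860/9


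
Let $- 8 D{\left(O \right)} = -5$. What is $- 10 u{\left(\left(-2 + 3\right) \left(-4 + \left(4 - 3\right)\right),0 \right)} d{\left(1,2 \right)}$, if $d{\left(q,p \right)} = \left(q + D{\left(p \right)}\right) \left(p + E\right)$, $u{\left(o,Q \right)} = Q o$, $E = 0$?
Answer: $0$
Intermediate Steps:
$D{\left(O \right)} = \frac{5}{8}$ ($D{\left(O \right)} = \left(- \frac{1}{8}\right) \left(-5\right) = \frac{5}{8}$)
$d{\left(q,p \right)} = p \left(\frac{5}{8} + q\right)$ ($d{\left(q,p \right)} = \left(q + \frac{5}{8}\right) \left(p + 0\right) = \left(\frac{5}{8} + q\right) p = p \left(\frac{5}{8} + q\right)$)
$- 10 u{\left(\left(-2 + 3\right) \left(-4 + \left(4 - 3\right)\right),0 \right)} d{\left(1,2 \right)} = - 10 \cdot 0 \left(-2 + 3\right) \left(-4 + \left(4 - 3\right)\right) \frac{1}{8} \cdot 2 \left(5 + 8 \cdot 1\right) = - 10 \cdot 0 \cdot 1 \left(-4 + \left(4 - 3\right)\right) \frac{1}{8} \cdot 2 \left(5 + 8\right) = - 10 \cdot 0 \cdot 1 \left(-4 + 1\right) \frac{1}{8} \cdot 2 \cdot 13 = - 10 \cdot 0 \cdot 1 \left(-3\right) \frac{13}{4} = - 10 \cdot 0 \left(-3\right) \frac{13}{4} = \left(-10\right) 0 \cdot \frac{13}{4} = 0 \cdot \frac{13}{4} = 0$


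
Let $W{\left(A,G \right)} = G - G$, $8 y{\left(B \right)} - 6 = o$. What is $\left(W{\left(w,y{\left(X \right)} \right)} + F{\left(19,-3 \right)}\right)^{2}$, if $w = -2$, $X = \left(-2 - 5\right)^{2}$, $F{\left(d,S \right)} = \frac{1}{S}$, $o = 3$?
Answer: $\frac{1}{9} \approx 0.11111$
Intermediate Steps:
$X = 49$ ($X = \left(-7\right)^{2} = 49$)
$y{\left(B \right)} = \frac{9}{8}$ ($y{\left(B \right)} = \frac{3}{4} + \frac{1}{8} \cdot 3 = \frac{3}{4} + \frac{3}{8} = \frac{9}{8}$)
$W{\left(A,G \right)} = 0$
$\left(W{\left(w,y{\left(X \right)} \right)} + F{\left(19,-3 \right)}\right)^{2} = \left(0 + \frac{1}{-3}\right)^{2} = \left(0 - \frac{1}{3}\right)^{2} = \left(- \frac{1}{3}\right)^{2} = \frac{1}{9}$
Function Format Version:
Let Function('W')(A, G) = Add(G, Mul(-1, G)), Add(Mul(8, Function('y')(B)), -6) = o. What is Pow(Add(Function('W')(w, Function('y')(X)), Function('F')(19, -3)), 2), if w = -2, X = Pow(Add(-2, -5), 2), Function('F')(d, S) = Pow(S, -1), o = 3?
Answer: Rational(1, 9) ≈ 0.11111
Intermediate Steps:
X = 49 (X = Pow(-7, 2) = 49)
Function('y')(B) = Rational(9, 8) (Function('y')(B) = Add(Rational(3, 4), Mul(Rational(1, 8), 3)) = Add(Rational(3, 4), Rational(3, 8)) = Rational(9, 8))
Function('W')(A, G) = 0
Pow(Add(Function('W')(w, Function('y')(X)), Function('F')(19, -3)), 2) = Pow(Add(0, Pow(-3, -1)), 2) = Pow(Add(0, Rational(-1, 3)), 2) = Pow(Rational(-1, 3), 2) = Rational(1, 9)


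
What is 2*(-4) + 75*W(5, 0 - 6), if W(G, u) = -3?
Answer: -233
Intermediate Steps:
2*(-4) + 75*W(5, 0 - 6) = 2*(-4) + 75*(-3) = -8 - 225 = -233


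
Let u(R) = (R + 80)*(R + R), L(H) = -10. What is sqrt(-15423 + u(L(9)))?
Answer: I*sqrt(16823) ≈ 129.7*I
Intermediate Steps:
u(R) = 2*R*(80 + R) (u(R) = (80 + R)*(2*R) = 2*R*(80 + R))
sqrt(-15423 + u(L(9))) = sqrt(-15423 + 2*(-10)*(80 - 10)) = sqrt(-15423 + 2*(-10)*70) = sqrt(-15423 - 1400) = sqrt(-16823) = I*sqrt(16823)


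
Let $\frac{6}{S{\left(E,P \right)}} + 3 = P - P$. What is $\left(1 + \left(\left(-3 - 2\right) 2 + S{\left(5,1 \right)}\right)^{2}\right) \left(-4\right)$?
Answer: $-580$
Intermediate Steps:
$S{\left(E,P \right)} = -2$ ($S{\left(E,P \right)} = \frac{6}{-3 + \left(P - P\right)} = \frac{6}{-3 + 0} = \frac{6}{-3} = 6 \left(- \frac{1}{3}\right) = -2$)
$\left(1 + \left(\left(-3 - 2\right) 2 + S{\left(5,1 \right)}\right)^{2}\right) \left(-4\right) = \left(1 + \left(\left(-3 - 2\right) 2 - 2\right)^{2}\right) \left(-4\right) = \left(1 + \left(\left(-5\right) 2 - 2\right)^{2}\right) \left(-4\right) = \left(1 + \left(-10 - 2\right)^{2}\right) \left(-4\right) = \left(1 + \left(-12\right)^{2}\right) \left(-4\right) = \left(1 + 144\right) \left(-4\right) = 145 \left(-4\right) = -580$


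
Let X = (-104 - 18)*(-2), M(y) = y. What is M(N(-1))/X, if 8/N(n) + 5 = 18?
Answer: 2/793 ≈ 0.0025221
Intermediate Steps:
N(n) = 8/13 (N(n) = 8/(-5 + 18) = 8/13)
X = 244 (X = -122*(-2) = 244)
M(N(-1))/X = (8/13)/244 = (8/13)*(1/244) = 2/793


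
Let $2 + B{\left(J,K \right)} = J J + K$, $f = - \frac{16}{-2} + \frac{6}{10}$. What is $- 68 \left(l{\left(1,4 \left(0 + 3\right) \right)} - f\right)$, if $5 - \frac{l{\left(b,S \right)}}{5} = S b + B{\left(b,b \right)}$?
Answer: $\frac{14824}{5} \approx 2964.8$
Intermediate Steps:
$f = \frac{43}{5}$ ($f = \left(-16\right) \left(- \frac{1}{2}\right) + 6 \cdot \frac{1}{10} = 8 + \frac{3}{5} = \frac{43}{5} \approx 8.6$)
$B{\left(J,K \right)} = -2 + K + J^{2}$ ($B{\left(J,K \right)} = -2 + \left(J J + K\right) = -2 + \left(J^{2} + K\right) = -2 + \left(K + J^{2}\right) = -2 + K + J^{2}$)
$l{\left(b,S \right)} = 35 - 5 b - 5 b^{2} - 5 S b$ ($l{\left(b,S \right)} = 25 - 5 \left(S b + \left(-2 + b + b^{2}\right)\right) = 25 - 5 \left(-2 + b + b^{2} + S b\right) = 25 - \left(-10 + 5 b + 5 b^{2} + 5 S b\right) = 35 - 5 b - 5 b^{2} - 5 S b$)
$- 68 \left(l{\left(1,4 \left(0 + 3\right) \right)} - f\right) = - 68 \left(\left(35 - 5 - 5 \cdot 1^{2} - 5 \cdot 4 \left(0 + 3\right) 1\right) - \frac{43}{5}\right) = - 68 \left(\left(35 - 5 - 5 - 5 \cdot 4 \cdot 3 \cdot 1\right) - \frac{43}{5}\right) = - 68 \left(\left(35 - 5 - 5 - 60 \cdot 1\right) - \frac{43}{5}\right) = - 68 \left(\left(35 - 5 - 5 - 60\right) - \frac{43}{5}\right) = - 68 \left(-35 - \frac{43}{5}\right) = \left(-68\right) \left(- \frac{218}{5}\right) = \frac{14824}{5}$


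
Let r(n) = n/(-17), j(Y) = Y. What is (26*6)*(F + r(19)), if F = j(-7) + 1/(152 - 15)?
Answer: -2946684/2329 ≈ -1265.2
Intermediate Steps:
r(n) = -n/17 (r(n) = n*(-1/17) = -n/17)
F = -958/137 (F = -7 + 1/(152 - 15) = -7 + 1/137 = -958/137 ≈ -6.9927)
(26*6)*(F + r(19)) = (26*6)*(-958/137 - 1/17*19) = 156*(-958/137 - 19/17) = 156*(-18889/2329) = -2946684/2329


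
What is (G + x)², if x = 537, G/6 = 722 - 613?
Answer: 1418481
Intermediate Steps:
G = 654 (G = 6*(722 - 613) = 6*109 = 654)
(G + x)² = (654 + 537)² = 1191² = 1418481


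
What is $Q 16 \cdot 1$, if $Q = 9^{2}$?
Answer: $1296$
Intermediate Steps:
$Q = 81$
$Q 16 \cdot 1 = 81 \cdot 16 \cdot 1 = 1296 \cdot 1 = 1296$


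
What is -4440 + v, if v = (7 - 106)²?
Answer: 5361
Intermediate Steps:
v = 9801 (v = (-99)² = 9801)
-4440 + v = -4440 + 9801 = 5361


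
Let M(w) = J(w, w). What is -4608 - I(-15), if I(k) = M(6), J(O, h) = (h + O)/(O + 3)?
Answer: -13828/3 ≈ -4609.3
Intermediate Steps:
J(O, h) = (O + h)/(3 + O)
M(w) = 2*w/(3 + w) (M(w) = (w + w)/(3 + w) = (2*w)/(3 + w) = 2*w/(3 + w))
I(k) = 4/3 (I(k) = 2*6/(3 + 6) = 2*6/9 = 2*6*(1/9) = 4/3)
-4608 - I(-15) = -4608 - 1*4/3 = -4608 - 4/3 = -13828/3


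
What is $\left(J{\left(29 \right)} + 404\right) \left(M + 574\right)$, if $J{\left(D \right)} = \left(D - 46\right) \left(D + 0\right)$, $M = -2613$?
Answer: $181471$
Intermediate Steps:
$J{\left(D \right)} = D \left(-46 + D\right)$ ($J{\left(D \right)} = \left(-46 + D\right) D = D \left(-46 + D\right)$)
$\left(J{\left(29 \right)} + 404\right) \left(M + 574\right) = \left(29 \left(-46 + 29\right) + 404\right) \left(-2613 + 574\right) = \left(29 \left(-17\right) + 404\right) \left(-2039\right) = \left(-493 + 404\right) \left(-2039\right) = \left(-89\right) \left(-2039\right) = 181471$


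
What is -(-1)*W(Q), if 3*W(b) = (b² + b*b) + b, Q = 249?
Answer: 41417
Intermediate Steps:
W(b) = b/3 + 2*b²/3 (W(b) = ((b² + b*b) + b)/3 = ((b² + b²) + b)/3 = (2*b² + b)/3 = (b + 2*b²)/3 = b/3 + 2*b²/3)
-(-1)*W(Q) = -(-1)*(⅓)*249*(1 + 2*249) = -(-1)*(⅓)*249*(1 + 498) = -(-1)*(⅓)*249*499 = -(-1)*41417 = -1*(-41417) = 41417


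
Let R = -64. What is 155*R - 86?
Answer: -10006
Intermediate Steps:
155*R - 86 = 155*(-64) - 86 = -9920 - 86 = -10006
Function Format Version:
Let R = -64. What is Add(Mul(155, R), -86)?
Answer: -10006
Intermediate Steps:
Add(Mul(155, R), -86) = Add(Mul(155, -64), -86) = Add(-9920, -86) = -10006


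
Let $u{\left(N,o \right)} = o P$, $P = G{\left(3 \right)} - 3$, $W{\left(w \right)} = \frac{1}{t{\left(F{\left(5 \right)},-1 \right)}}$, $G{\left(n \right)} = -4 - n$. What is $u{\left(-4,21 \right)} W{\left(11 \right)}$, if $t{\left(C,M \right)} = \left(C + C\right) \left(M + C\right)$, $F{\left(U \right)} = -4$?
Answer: $- \frac{21}{4} \approx -5.25$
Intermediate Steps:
$t{\left(C,M \right)} = 2 C \left(C + M\right)$
$W{\left(w \right)} = \frac{1}{40}$ ($W{\left(w \right)} = \frac{1}{2 \left(-4\right) \left(-4 - 1\right)} = \frac{1}{2 \left(-4\right) \left(-5\right)} = \frac{1}{40}$)
$P = -10$ ($P = \left(-4 - 3\right) - 3 = -7 - 3 = -10$)
$u{\left(N,o \right)} = - 10 o$ ($u{\left(N,o \right)} = o \left(-10\right) = - 10 o$)
$u{\left(-4,21 \right)} W{\left(11 \right)} = \left(-10\right) 21 \cdot \frac{1}{40} = \left(-210\right) \frac{1}{40} = - \frac{21}{4}$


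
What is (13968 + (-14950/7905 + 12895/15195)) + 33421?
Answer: 25298108460/533851 ≈ 47388.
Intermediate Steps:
(13968 + (-14950/7905 + 12895/15195)) + 33421 = (13968 + (-14950*1/7905 + 12895*(1/15195))) + 33421 = (13968 + (-2990/1581 + 2579/3039)) + 33421 = (13968 - 556579/533851) + 33421 = 7456274189/533851 + 33421 = 25298108460/533851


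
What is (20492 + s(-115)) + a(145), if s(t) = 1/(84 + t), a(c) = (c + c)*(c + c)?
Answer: 3242351/31 ≈ 1.0459e+5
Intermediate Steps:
a(c) = 4*c² (a(c) = (2*c)*(2*c) = 4*c²)
(20492 + s(-115)) + a(145) = (20492 + 1/(84 - 115)) + 4*145² = (20492 + 1/(-31)) + 4*21025 = (20492 - 1/31) + 84100 = 635251/31 + 84100 = 3242351/31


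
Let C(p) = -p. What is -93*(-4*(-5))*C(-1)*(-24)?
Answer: 44640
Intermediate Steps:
-93*(-4*(-5))*C(-1)*(-24) = -93*(-4*(-5))*(-1*(-1))*(-24) = -1860*(-24) = 44640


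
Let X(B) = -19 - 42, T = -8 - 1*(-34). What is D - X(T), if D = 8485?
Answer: 8546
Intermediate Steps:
T = 26 (T = -8 + 34 = 26)
X(B) = -61
D - X(T) = 8485 - 1*(-61) = 8485 + 61 = 8546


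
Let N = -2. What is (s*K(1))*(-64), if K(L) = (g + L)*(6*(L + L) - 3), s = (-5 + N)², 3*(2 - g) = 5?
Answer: -37632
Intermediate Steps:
g = ⅓ (g = 2 - ⅓*5 = 2 - 5/3 = ⅓ ≈ 0.33333)
s = 49 (s = (-5 - 2)² = (-7)² = 49)
K(L) = (-3 + 12*L)*(⅓ + L) (K(L) = (⅓ + L)*(6*(L + L) - 3) = (⅓ + L)*(6*(2*L) - 3) = (⅓ + L)*(12*L - 3) = (⅓ + L)*(-3 + 12*L) = (-3 + 12*L)*(⅓ + L))
(s*K(1))*(-64) = (49*(-1 + 1 + 12*1²))*(-64) = (49*(-1 + 1 + 12*1))*(-64) = (49*(-1 + 1 + 12))*(-64) = (49*12)*(-64) = 588*(-64) = -37632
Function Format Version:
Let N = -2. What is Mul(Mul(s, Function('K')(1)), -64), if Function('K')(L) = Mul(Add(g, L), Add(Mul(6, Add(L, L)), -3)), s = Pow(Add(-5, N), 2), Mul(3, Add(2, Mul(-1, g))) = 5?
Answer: -37632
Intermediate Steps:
g = Rational(1, 3) (g = Add(2, Mul(Rational(-1, 3), 5)) = Add(2, Rational(-5, 3)) = Rational(1, 3) ≈ 0.33333)
s = 49 (s = Pow(Add(-5, -2), 2) = Pow(-7, 2) = 49)
Function('K')(L) = Mul(Add(-3, Mul(12, L)), Add(Rational(1, 3), L)) (Function('K')(L) = Mul(Add(Rational(1, 3), L), Add(Mul(6, Add(L, L)), -3)) = Mul(Add(Rational(1, 3), L), Add(Mul(6, Mul(2, L)), -3)) = Mul(Add(Rational(1, 3), L), Add(Mul(12, L), -3)) = Mul(Add(Rational(1, 3), L), Add(-3, Mul(12, L))) = Mul(Add(-3, Mul(12, L)), Add(Rational(1, 3), L)))
Mul(Mul(s, Function('K')(1)), -64) = Mul(Mul(49, Add(-1, 1, Mul(12, Pow(1, 2)))), -64) = Mul(Mul(49, Add(-1, 1, Mul(12, 1))), -64) = Mul(Mul(49, Add(-1, 1, 12)), -64) = Mul(Mul(49, 12), -64) = Mul(588, -64) = -37632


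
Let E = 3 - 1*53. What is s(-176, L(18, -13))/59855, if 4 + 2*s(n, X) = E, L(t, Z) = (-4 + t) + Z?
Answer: -27/59855 ≈ -0.00045109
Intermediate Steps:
E = -50 (E = 3 - 53 = -50)
L(t, Z) = -4 + Z + t
s(n, X) = -27 (s(n, X) = -2 + (1/2)*(-50) = -2 - 25 = -27)
s(-176, L(18, -13))/59855 = -27/59855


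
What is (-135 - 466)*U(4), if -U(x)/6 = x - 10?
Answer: -21636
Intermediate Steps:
U(x) = 60 - 6*x (U(x) = -6*(x - 10) = -6*(-10 + x) = 60 - 6*x)
(-135 - 466)*U(4) = (-135 - 466)*(60 - 6*4) = -601*(60 - 24) = -601*36 = -21636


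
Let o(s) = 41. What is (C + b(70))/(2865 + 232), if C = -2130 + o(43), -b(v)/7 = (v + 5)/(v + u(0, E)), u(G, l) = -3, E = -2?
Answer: -140488/207499 ≈ -0.67705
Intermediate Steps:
b(v) = -7*(5 + v)/(-3 + v) (b(v) = -7*(v + 5)/(v - 3) = -7*(5 + v)/(-3 + v))
C = -2089 (C = -2130 + 41 = -2089)
(C + b(70))/(2865 + 232) = (-2089 + 7*(-5 - 1*70)/(-3 + 70))/(2865 + 232) = (-2089 + 7*(-5 - 70)/67)/3097 = (-2089 + 7*(1/67)*(-75))*(1/3097) = (-2089 - 525/67)*(1/3097) = -140488/67*1/3097 = -140488/207499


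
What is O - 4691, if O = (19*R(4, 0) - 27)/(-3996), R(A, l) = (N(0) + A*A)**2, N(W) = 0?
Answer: -18750073/3996 ≈ -4692.2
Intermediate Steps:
R(A, l) = A**4 (R(A, l) = (0 + A*A)**2 = (0 + A**2)**2 = (A**2)**2 = A**4)
O = -4837/3996 (O = (19*4**4 - 27)/(-3996) = (19*256 - 27)*(-1/3996) = (4864 - 27)*(-1/3996) = 4837*(-1/3996) = -4837/3996 ≈ -1.2105)
O - 4691 = -4837/3996 - 4691 = -18750073/3996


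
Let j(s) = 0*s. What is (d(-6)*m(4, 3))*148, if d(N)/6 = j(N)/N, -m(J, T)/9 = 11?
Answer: 0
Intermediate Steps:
j(s) = 0
m(J, T) = -99 (m(J, T) = -9*11 = -99)
d(N) = 0 (d(N) = 6*(0/N) = 6*0 = 0)
(d(-6)*m(4, 3))*148 = (0*(-99))*148 = 0*148 = 0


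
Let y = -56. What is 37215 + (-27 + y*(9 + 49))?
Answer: 33940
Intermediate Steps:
37215 + (-27 + y*(9 + 49)) = 37215 + (-27 - 56*(9 + 49)) = 37215 + (-27 - 56*58) = 37215 + (-27 - 3248) = 37215 - 3275 = 33940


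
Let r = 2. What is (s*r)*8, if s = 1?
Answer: 16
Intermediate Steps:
(s*r)*8 = (1*2)*8 = 2*8 = 16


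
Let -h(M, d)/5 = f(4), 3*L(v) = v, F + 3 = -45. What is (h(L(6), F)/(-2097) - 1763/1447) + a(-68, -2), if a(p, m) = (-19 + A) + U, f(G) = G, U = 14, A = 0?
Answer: -18839866/3034359 ≈ -6.2088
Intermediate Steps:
F = -48 (F = -3 - 45 = -48)
L(v) = v/3
h(M, d) = -20 (h(M, d) = -5*4 = -20)
a(p, m) = -5 (a(p, m) = (-19 + 0) + 14 = -19 + 14 = -5)
(h(L(6), F)/(-2097) - 1763/1447) + a(-68, -2) = (-20/(-2097) - 1763/1447) - 5 = (-20*(-1/2097) - 1763*1/1447) - 5 = (20/2097 - 1763/1447) - 5 = -3668071/3034359 - 5 = -18839866/3034359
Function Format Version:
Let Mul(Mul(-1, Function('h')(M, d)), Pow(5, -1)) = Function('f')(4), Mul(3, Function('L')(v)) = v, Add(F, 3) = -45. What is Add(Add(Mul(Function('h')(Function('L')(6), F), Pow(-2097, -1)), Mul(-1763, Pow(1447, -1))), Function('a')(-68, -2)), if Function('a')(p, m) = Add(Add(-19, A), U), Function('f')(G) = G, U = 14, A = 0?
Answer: Rational(-18839866, 3034359) ≈ -6.2088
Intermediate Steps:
F = -48 (F = Add(-3, -45) = -48)
Function('L')(v) = Mul(Rational(1, 3), v)
Function('h')(M, d) = -20 (Function('h')(M, d) = Mul(-5, 4) = -20)
Function('a')(p, m) = -5 (Function('a')(p, m) = Add(Add(-19, 0), 14) = Add(-19, 14) = -5)
Add(Add(Mul(Function('h')(Function('L')(6), F), Pow(-2097, -1)), Mul(-1763, Pow(1447, -1))), Function('a')(-68, -2)) = Add(Add(Mul(-20, Pow(-2097, -1)), Mul(-1763, Pow(1447, -1))), -5) = Add(Add(Mul(-20, Rational(-1, 2097)), Mul(-1763, Rational(1, 1447))), -5) = Add(Add(Rational(20, 2097), Rational(-1763, 1447)), -5) = Add(Rational(-3668071, 3034359), -5) = Rational(-18839866, 3034359)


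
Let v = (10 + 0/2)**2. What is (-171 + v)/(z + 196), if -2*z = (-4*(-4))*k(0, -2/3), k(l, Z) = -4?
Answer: -71/228 ≈ -0.31140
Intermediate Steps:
v = 100 (v = (10 + 0*(1/2))**2 = (10 + 0)**2 = 10**2 = 100)
z = 32 (z = -(-4*(-4))*(-4)/2 = -8*(-4) = -1/2*(-64) = 32)
(-171 + v)/(z + 196) = (-171 + 100)/(32 + 196) = -71/228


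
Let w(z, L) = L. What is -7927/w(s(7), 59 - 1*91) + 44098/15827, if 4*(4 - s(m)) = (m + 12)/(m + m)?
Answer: 7463045/29792 ≈ 250.50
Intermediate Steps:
s(m) = 4 - (12 + m)/(8*m) (s(m) = 4 - (m + 12)/(4*(m + m)) = 4 - (12 + m)/(4*(2*m)) = 4 - (12 + m)*1/(2*m)/4 = 4 - (12 + m)/(8*m))
-7927/w(s(7), 59 - 1*91) + 44098/15827 = -7927/(59 - 1*91) + 44098/15827 = -7927/(59 - 91) + 44098*(1/15827) = -7927/(-32) + 2594/931 = -7927*(-1/32) + 2594/931 = 7927/32 + 2594/931 = 7463045/29792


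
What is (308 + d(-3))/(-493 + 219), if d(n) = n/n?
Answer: -309/274 ≈ -1.1277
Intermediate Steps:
d(n) = 1
(308 + d(-3))/(-493 + 219) = (308 + 1)/(-493 + 219) = 309/(-274) = 309*(-1/274) = -309/274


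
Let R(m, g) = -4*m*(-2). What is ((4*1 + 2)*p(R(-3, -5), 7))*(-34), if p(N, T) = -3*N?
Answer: -14688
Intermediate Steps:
R(m, g) = 8*m
((4*1 + 2)*p(R(-3, -5), 7))*(-34) = ((4*1 + 2)*(-24*(-3)))*(-34) = ((4 + 2)*(-3*(-24)))*(-34) = (6*72)*(-34) = 432*(-34) = -14688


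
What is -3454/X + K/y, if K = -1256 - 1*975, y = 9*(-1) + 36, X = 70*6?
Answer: -171713/1890 ≈ -90.853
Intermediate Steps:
X = 420
y = 27 (y = -9 + 36 = 27)
K = -2231 (K = -1256 - 975 = -2231)
-3454/X + K/y = -3454/420 - 2231/27 = -3454*1/420 - 2231*1/27 = -1727/210 - 2231/27 = -171713/1890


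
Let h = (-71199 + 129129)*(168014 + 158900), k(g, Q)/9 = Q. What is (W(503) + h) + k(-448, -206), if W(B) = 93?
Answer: 18938126259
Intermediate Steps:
k(g, Q) = 9*Q
h = 18938128020 (h = 57930*326914 = 18938128020)
(W(503) + h) + k(-448, -206) = (93 + 18938128020) + 9*(-206) = 18938128113 - 1854 = 18938126259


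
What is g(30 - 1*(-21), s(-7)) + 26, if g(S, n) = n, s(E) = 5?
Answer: 31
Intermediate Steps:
g(30 - 1*(-21), s(-7)) + 26 = 5 + 26 = 31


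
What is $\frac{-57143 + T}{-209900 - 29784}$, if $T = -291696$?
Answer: $\frac{348839}{239684} \approx 1.4554$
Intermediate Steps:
$\frac{-57143 + T}{-209900 - 29784} = \frac{-57143 - 291696}{-209900 - 29784} = - \frac{348839}{-239684} = \left(-348839\right) \left(- \frac{1}{239684}\right) = \frac{348839}{239684}$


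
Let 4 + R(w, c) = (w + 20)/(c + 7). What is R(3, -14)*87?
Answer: -4437/7 ≈ -633.86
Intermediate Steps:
R(w, c) = -4 + (20 + w)/(7 + c) (R(w, c) = -4 + (w + 20)/(c + 7) = -4 + (20 + w)/(7 + c))
R(3, -14)*87 = ((-8 + 3 - 4*(-14))/(7 - 14))*87 = ((-8 + 3 + 56)/(-7))*87 = -⅐*51*87 = -51/7*87 = -4437/7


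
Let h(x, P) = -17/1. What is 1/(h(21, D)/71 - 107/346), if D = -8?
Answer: -24566/13479 ≈ -1.8225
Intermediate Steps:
h(x, P) = -17 (h(x, P) = -17*1 = -17)
1/(h(21, D)/71 - 107/346) = 1/(-17/71 - 107/346) = 1/(-13479/24566) = -24566/13479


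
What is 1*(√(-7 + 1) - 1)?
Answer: -1 + I*√6 ≈ -1.0 + 2.4495*I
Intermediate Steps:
1*(√(-7 + 1) - 1) = 1*(√(-6) - 1) = 1*(I*√6 - 1) = 1*(-1 + I*√6) = -1 + I*√6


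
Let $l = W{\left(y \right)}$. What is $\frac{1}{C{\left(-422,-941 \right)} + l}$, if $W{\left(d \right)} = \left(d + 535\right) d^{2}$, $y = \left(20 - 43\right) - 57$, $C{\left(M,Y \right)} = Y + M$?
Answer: $\frac{1}{2910637} \approx 3.4357 \cdot 10^{-7}$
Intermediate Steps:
$C{\left(M,Y \right)} = M + Y$
$y = -80$ ($y = -23 - 57 = -80$)
$W{\left(d \right)} = d^{2} \left(535 + d\right)$ ($W{\left(d \right)} = \left(535 + d\right) d^{2} = d^{2} \left(535 + d\right)$)
$l = 2912000$ ($l = \left(-80\right)^{2} \left(535 - 80\right) = 6400 \cdot 455 = 2912000$)
$\frac{1}{C{\left(-422,-941 \right)} + l} = \frac{1}{\left(-422 - 941\right) + 2912000} = \frac{1}{-1363 + 2912000} = \frac{1}{2910637}$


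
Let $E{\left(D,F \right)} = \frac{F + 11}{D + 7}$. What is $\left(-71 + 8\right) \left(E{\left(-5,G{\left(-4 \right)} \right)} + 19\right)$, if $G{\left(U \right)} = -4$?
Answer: $- \frac{2835}{2} \approx -1417.5$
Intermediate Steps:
$E{\left(D,F \right)} = \frac{11 + F}{7 + D}$
$\left(-71 + 8\right) \left(E{\left(-5,G{\left(-4 \right)} \right)} + 19\right) = \left(-71 + 8\right) \left(\frac{11 - 4}{7 - 5} + 19\right) = - 63 \left(\frac{1}{2} \cdot 7 + 19\right) = - 63 \left(\frac{7}{2} + 19\right) = \left(-63\right) \frac{45}{2} = - \frac{2835}{2}$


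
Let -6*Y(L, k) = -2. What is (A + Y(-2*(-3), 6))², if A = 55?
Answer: 27556/9 ≈ 3061.8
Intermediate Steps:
Y(L, k) = ⅓ (Y(L, k) = -⅙*(-2) = ⅓)
(A + Y(-2*(-3), 6))² = (55 + ⅓)² = (166/3)² = 27556/9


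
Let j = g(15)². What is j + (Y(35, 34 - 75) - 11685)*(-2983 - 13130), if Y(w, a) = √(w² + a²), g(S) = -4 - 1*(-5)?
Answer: 188280406 - 16113*√2906 ≈ 1.8741e+8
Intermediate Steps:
g(S) = 1 (g(S) = -4 + 5 = 1)
j = 1 (j = 1² = 1)
Y(w, a) = √(a² + w²)
j + (Y(35, 34 - 75) - 11685)*(-2983 - 13130) = 1 + (√((34 - 75)² + 35²) - 11685)*(-2983 - 13130) = 1 + (√((-41)² + 1225) - 11685)*(-16113) = 1 + (√(1681 + 1225) - 11685)*(-16113) = 1 + (√2906 - 11685)*(-16113) = 1 + (-11685 + √2906)*(-16113) = 1 + (188280405 - 16113*√2906) = 188280406 - 16113*√2906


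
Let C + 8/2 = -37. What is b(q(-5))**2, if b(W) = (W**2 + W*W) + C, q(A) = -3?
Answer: 529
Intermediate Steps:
C = -41 (C = -4 - 37 = -41)
b(W) = -41 + 2*W**2 (b(W) = (W**2 + W*W) - 41 = (W**2 + W**2) - 41 = 2*W**2 - 41 = -41 + 2*W**2)
b(q(-5))**2 = (-41 + 2*(-3)**2)**2 = (-41 + 2*9)**2 = (-41 + 18)**2 = (-23)**2 = 529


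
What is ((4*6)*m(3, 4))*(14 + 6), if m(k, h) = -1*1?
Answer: -480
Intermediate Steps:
m(k, h) = -1
((4*6)*m(3, 4))*(14 + 6) = ((4*6)*(-1))*(14 + 6) = (24*(-1))*20 = -24*20 = -480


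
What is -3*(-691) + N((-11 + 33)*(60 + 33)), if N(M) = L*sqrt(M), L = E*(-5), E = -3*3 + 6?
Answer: 2073 + 15*sqrt(2046) ≈ 2751.5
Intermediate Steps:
E = -3 (E = -9 + 6 = -3)
L = 15 (L = -3*(-5) = 15)
N(M) = 15*sqrt(M)
-3*(-691) + N((-11 + 33)*(60 + 33)) = -3*(-691) + 15*sqrt((-11 + 33)*(60 + 33)) = 2073 + 15*sqrt(22*93) = 2073 + 15*sqrt(2046)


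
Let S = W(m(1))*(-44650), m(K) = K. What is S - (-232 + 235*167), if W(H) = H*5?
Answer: -262263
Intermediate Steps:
W(H) = 5*H
S = -223250 (S = (5*1)*(-44650) = 5*(-44650) = -223250)
S - (-232 + 235*167) = -223250 - (-232 + 235*167) = -223250 - (-232 + 39245) = -223250 - 1*39013 = -223250 - 39013 = -262263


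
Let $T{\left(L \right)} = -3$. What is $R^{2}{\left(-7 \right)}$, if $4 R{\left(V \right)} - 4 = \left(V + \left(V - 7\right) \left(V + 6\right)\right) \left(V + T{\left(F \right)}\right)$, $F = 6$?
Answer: $\frac{1089}{4} \approx 272.25$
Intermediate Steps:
$R{\left(V \right)} = 1 + \frac{\left(-3 + V\right) \left(V + \left(-7 + V\right) \left(6 + V\right)\right)}{4}$ ($R{\left(V \right)} = 1 + \frac{\left(V + \left(V - 7\right) \left(V + 6\right)\right) \left(V - 3\right)}{4} = 1 + \frac{\left(V + \left(-7 + V\right) \left(6 + V\right)\right) \left(-3 + V\right)}{4} = 1 + \frac{\left(-3 + V\right) \left(V + \left(-7 + V\right) \left(6 + V\right)\right)}{4}$)
$R^{2}{\left(-7 \right)} = \left(\frac{65}{2} - - \frac{147}{2} - \frac{3 \left(-7\right)^{2}}{4} + \frac{\left(-7\right)^{3}}{4}\right)^{2} = \left(\frac{65}{2} + \frac{147}{2} - \frac{147}{4} + \frac{1}{4} \left(-343\right)\right)^{2} = \left(\frac{65}{2} + \frac{147}{2} - \frac{147}{4} - \frac{343}{4}\right)^{2} = \left(- \frac{33}{2}\right)^{2} = \frac{1089}{4}$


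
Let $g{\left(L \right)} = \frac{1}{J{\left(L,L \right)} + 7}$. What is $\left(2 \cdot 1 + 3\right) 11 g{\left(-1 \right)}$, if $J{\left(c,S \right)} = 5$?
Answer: $\frac{55}{12} \approx 4.5833$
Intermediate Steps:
$g{\left(L \right)} = \frac{1}{12}$ ($g{\left(L \right)} = \frac{1}{5 + 7} = \frac{1}{12}$)
$\left(2 \cdot 1 + 3\right) 11 g{\left(-1 \right)} = \left(2 \cdot 1 + 3\right) 11 \cdot \frac{1}{12} = \left(2 + 3\right) 11 \cdot \frac{1}{12} = 5 \cdot 11 \cdot \frac{1}{12} = 55 \cdot \frac{1}{12} = \frac{55}{12}$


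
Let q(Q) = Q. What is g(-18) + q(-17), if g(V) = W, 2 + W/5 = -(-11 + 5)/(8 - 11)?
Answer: -37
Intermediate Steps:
W = -20 (W = -10 + 5*(-(-11 + 5)/(8 - 11)) = -10 + 5*(-(-6)/(-3)) = -10 + 5*(-(-6)*(-1)/3) = -10 + 5*(-1*2) = -10 + 5*(-2) = -10 - 10 = -20)
g(V) = -20
g(-18) + q(-17) = -20 - 17 = -37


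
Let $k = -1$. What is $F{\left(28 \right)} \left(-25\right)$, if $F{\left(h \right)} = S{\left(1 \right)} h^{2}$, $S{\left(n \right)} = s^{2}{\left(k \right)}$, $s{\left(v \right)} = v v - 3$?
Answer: $-78400$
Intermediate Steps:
$s{\left(v \right)} = -3 + v^{2}$ ($s{\left(v \right)} = v^{2} - 3 = -3 + v^{2}$)
$S{\left(n \right)} = 4$ ($S{\left(n \right)} = \left(-3 + \left(-1\right)^{2}\right)^{2} = \left(-3 + 1\right)^{2} = \left(-2\right)^{2} = 4$)
$F{\left(h \right)} = 4 h^{2}$
$F{\left(28 \right)} \left(-25\right) = 4 \cdot 28^{2} \left(-25\right) = 4 \cdot 784 \left(-25\right) = 3136 \left(-25\right) = -78400$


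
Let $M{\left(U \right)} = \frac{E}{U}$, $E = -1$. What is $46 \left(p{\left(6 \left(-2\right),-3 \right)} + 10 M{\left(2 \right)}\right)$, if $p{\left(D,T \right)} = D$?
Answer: $-782$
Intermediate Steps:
$M{\left(U \right)} = - \frac{1}{U}$
$46 \left(p{\left(6 \left(-2\right),-3 \right)} + 10 M{\left(2 \right)}\right) = 46 \left(6 \left(-2\right) + 10 \left(- \frac{1}{2}\right)\right) = 46 \left(-12 + 10 \left(\left(-1\right) \frac{1}{2}\right)\right) = 46 \left(-12 + 10 \left(- \frac{1}{2}\right)\right) = 46 \left(-12 - 5\right) = 46 \left(-17\right) = -782$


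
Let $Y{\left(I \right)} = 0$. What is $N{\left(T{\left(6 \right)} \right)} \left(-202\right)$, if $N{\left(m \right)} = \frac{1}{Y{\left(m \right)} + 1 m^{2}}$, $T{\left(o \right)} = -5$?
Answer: $- \frac{202}{25} \approx -8.08$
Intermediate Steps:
$N{\left(m \right)} = \frac{1}{m^{2}}$ ($N{\left(m \right)} = \frac{1}{0 + 1 m^{2}} = \frac{1}{0 + m^{2}} = \frac{1}{m^{2}}$)
$N{\left(T{\left(6 \right)} \right)} \left(-202\right) = \frac{1}{25} \left(-202\right) = - \frac{202}{25}$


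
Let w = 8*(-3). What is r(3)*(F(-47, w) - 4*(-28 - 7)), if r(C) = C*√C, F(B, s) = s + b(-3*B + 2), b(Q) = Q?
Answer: 777*√3 ≈ 1345.8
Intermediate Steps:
w = -24
F(B, s) = 2 + s - 3*B (F(B, s) = s + (-3*B + 2) = s + (2 - 3*B) = 2 + s - 3*B)
r(C) = C^(3/2)
r(3)*(F(-47, w) - 4*(-28 - 7)) = 3^(3/2)*((2 - 24 - 3*(-47)) - 4*(-28 - 7)) = (3*√3)*((2 - 24 + 141) - 4*(-35)) = (3*√3)*(119 + 140) = (3*√3)*259 = 777*√3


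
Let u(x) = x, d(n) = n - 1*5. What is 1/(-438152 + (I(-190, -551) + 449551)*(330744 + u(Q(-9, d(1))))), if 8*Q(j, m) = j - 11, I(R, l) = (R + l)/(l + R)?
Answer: 1/148685064656 ≈ 6.7256e-12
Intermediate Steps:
d(n) = -5 + n (d(n) = n - 5 = -5 + n)
I(R, l) = 1 (I(R, l) = (R + l)/(R + l) = 1)
Q(j, m) = -11/8 + j/8 (Q(j, m) = (j - 11)/8 = (-11 + j)/8 = -11/8 + j/8)
1/(-438152 + (I(-190, -551) + 449551)*(330744 + u(Q(-9, d(1))))) = 1/(-438152 + (1 + 449551)*(330744 + (-11/8 + (1/8)*(-9)))) = 1/(-438152 + 449552*(330744 + (-11/8 - 9/8))) = 1/(-438152 + 449552*(330744 - 5/2)) = 1/(-438152 + 449552*(661483/2)) = 1/(-438152 + 148685502808) = 1/148685064656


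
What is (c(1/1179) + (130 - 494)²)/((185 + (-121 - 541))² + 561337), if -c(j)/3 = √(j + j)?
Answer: 5096/30341 - √262/103341446 ≈ 0.16796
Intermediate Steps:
c(j) = -3*√2*√j (c(j) = -3*√(j + j) = -3*√2*√j)
(c(1/1179) + (130 - 494)²)/((185 + (-121 - 541))² + 561337) = (-3*√2*√(1/1179) + (130 - 494)²)/((185 + (-121 - 541))² + 561337) = (-3*√2*√(1/1179) + (-364)²)/((185 - 662)² + 561337) = (-3*√2*√131/393 + 132496)/((-477)² + 561337) = (-√262/131 + 132496)/(227529 + 561337) = (132496 - √262/131)/788866 = (132496 - √262/131)*(1/788866) = 5096/30341 - √262/103341446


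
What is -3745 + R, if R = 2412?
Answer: -1333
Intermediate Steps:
-3745 + R = -3745 + 2412 = -1333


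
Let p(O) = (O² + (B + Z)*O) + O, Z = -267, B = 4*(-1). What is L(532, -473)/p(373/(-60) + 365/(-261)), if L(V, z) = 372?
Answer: 10136404800/57605201401 ≈ 0.17596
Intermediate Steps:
B = -4
p(O) = O² - 270*O (p(O) = (O² + (-4 - 267)*O) + O = (O² - 271*O) + O = O² - 270*O)
L(532, -473)/p(373/(-60) + 365/(-261)) = 372/(((373/(-60) + 365/(-261))*(-270 + (373/(-60) + 365/(-261))))) = 372/(((373*(-1/60) + 365*(-1/261))*(-270 + (373*(-1/60) + 365*(-1/261))))) = 372/(((-373/60 - 365/261)*(-270 + (-373/60 - 365/261)))) = 372/((-39751*(-270 - 39751/5220)/5220)) = 372/((-39751/5220*(-1449151/5220))) = 372/(57605201401/27248400) = 372*(27248400/57605201401) = 10136404800/57605201401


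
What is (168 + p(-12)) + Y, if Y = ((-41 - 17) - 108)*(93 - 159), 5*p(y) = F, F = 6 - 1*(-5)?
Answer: 55631/5 ≈ 11126.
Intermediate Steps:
F = 11 (F = 6 + 5 = 11)
p(y) = 11/5 (p(y) = (⅕)*11 = 11/5)
Y = 10956 (Y = (-58 - 108)*(-66) = -166*(-66) = 10956)
(168 + p(-12)) + Y = (168 + 11/5) + 10956 = 851/5 + 10956 = 55631/5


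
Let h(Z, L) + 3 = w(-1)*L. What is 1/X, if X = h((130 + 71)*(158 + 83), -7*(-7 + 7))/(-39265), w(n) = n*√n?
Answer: 39265/3 ≈ 13088.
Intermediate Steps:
w(n) = n^(3/2)
h(Z, L) = -3 - I*L (h(Z, L) = -3 + (-1)^(3/2)*L = -3 + (-I)*L = -3 - I*L)
X = 3/39265 (X = (-3 - I*(-7*(-7 + 7)))/(-39265) = (-3 - I*(-7*0))*(-1/39265) = (-3 - 1*I*0)*(-1/39265) = (-3 + 0)*(-1/39265) = -3*(-1/39265) = 3/39265 ≈ 7.6404e-5)
1/X = 1/(3/39265) = 39265/3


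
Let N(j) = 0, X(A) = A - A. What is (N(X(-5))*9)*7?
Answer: 0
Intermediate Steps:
X(A) = 0
(N(X(-5))*9)*7 = (0*9)*7 = 0*7 = 0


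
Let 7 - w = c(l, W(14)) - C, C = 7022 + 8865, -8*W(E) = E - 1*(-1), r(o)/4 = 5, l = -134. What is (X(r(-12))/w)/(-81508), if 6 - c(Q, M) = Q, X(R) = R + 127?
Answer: -21/183439576 ≈ -1.1448e-7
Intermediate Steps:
r(o) = 20 (r(o) = 4*5 = 20)
X(R) = 127 + R
W(E) = -1/8 - E/8 (W(E) = -(E - 1*(-1))/8 = -(E + 1)/8 = -(1 + E)/8 = -1/8 - E/8)
c(Q, M) = 6 - Q
C = 15887
w = 15754 (w = 7 - ((6 - 1*(-134)) - 1*15887) = 7 - ((6 + 134) - 15887) = 7 - (140 - 15887) = 7 - 1*(-15747) = 7 + 15747 = 15754)
(X(r(-12))/w)/(-81508) = ((127 + 20)/15754)/(-81508) = (147*(1/15754))*(-1/81508) = (147/15754)*(-1/81508) = -21/183439576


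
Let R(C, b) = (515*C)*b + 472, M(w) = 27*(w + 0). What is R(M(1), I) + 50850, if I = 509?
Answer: 7128967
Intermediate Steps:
M(w) = 27*w
R(C, b) = 472 + 515*C*b (R(C, b) = 515*C*b + 472 = 472 + 515*C*b)
R(M(1), I) + 50850 = (472 + 515*(27*1)*509) + 50850 = (472 + 515*27*509) + 50850 = (472 + 7077645) + 50850 = 7078117 + 50850 = 7128967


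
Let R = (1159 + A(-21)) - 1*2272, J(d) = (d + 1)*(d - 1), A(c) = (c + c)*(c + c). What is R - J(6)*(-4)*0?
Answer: 651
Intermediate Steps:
A(c) = 4*c² (A(c) = (2*c)*(2*c) = 4*c²)
J(d) = (1 + d)*(-1 + d)
R = 651 (R = (1159 + 4*(-21)²) - 1*2272 = (1159 + 4*441) - 2272 = (1159 + 1764) - 2272 = 2923 - 2272 = 651)
R - J(6)*(-4)*0 = 651 - (-1 + 6²)*(-4)*0 = 651 - (-1 + 36)*(-4)*0 = 651 - 35*(-4)*0 = 651 - (-140)*0 = 651 - 1*0 = 651 + 0 = 651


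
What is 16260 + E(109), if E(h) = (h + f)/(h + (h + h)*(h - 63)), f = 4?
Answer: 164827733/10137 ≈ 16260.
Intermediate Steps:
E(h) = (4 + h)/(h + 2*h*(-63 + h)) (E(h) = (h + 4)/(h + (h + h)*(h - 63)) = (4 + h)/(h + (2*h)*(-63 + h)) = (4 + h)/(h + 2*h*(-63 + h)))
16260 + E(109) = 16260 + (4 + 109)/(109*(-125 + 2*109)) = 16260 + (1/109)*113/(-125 + 218) = 16260 + (1/109)*113/93 = 16260 + (1/109)*(1/93)*113 = 16260 + 113/10137 = 164827733/10137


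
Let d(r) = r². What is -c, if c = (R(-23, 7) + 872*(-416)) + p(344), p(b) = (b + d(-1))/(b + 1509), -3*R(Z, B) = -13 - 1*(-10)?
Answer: 672177258/1853 ≈ 3.6275e+5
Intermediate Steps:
R(Z, B) = 1 (R(Z, B) = -(-13 - 1*(-10))/3 = -(-13 + 10)/3 = -⅓*(-3) = 1)
p(b) = (1 + b)/(1509 + b) (p(b) = (b + (-1)²)/(b + 1509) = (b + 1)/(1509 + b) = (1 + b)/(1509 + b))
c = -672177258/1853 (c = (1 + 872*(-416)) + (1 + 344)/(1509 + 344) = (1 - 362752) + 345/1853 = -362751 + (1/1853)*345 = -362751 + 345/1853 = -672177258/1853 ≈ -3.6275e+5)
-c = -1*(-672177258/1853) = 672177258/1853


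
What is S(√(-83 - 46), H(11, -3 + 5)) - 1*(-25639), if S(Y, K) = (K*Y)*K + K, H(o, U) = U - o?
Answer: 25630 + 81*I*√129 ≈ 25630.0 + 919.98*I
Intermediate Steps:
S(Y, K) = K + Y*K² (S(Y, K) = Y*K² + K = K + Y*K²)
S(√(-83 - 46), H(11, -3 + 5)) - 1*(-25639) = ((-3 + 5) - 1*11)*(1 + ((-3 + 5) - 1*11)*√(-83 - 46)) - 1*(-25639) = (2 - 11)*(1 + (2 - 11)*√(-129)) + 25639 = -9*(1 - 9*I*√129) + 25639 = (-9 + 81*I*√129) + 25639 = 25630 + 81*I*√129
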